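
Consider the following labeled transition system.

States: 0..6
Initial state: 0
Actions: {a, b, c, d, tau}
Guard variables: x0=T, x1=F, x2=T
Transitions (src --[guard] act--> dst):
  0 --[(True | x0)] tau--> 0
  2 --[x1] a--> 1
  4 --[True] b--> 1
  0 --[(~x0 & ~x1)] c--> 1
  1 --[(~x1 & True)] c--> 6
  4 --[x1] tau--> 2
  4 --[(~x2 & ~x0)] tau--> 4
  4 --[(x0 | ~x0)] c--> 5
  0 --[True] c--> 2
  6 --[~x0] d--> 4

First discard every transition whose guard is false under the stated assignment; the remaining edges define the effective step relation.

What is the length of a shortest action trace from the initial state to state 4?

Layered search for 4:
  L0 = {0}
  L1 = {2}
4 never appears.

Answer: UNREACHABLE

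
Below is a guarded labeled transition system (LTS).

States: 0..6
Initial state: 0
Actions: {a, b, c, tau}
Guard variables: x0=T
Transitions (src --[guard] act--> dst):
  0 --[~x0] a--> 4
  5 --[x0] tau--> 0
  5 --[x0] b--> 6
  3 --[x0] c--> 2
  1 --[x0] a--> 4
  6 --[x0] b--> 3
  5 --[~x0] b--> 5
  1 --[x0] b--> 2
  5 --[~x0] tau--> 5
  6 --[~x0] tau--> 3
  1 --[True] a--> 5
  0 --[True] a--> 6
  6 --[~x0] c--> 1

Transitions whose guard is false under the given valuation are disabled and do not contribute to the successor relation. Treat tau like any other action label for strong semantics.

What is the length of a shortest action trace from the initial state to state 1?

Answer: UNREACHABLE

Analysis:
Breadth-first toward 1:
  Layer 0: {0}
  Layer 1: {6}
  Layer 2: {3}
  Layer 3: {2}
1 never appears.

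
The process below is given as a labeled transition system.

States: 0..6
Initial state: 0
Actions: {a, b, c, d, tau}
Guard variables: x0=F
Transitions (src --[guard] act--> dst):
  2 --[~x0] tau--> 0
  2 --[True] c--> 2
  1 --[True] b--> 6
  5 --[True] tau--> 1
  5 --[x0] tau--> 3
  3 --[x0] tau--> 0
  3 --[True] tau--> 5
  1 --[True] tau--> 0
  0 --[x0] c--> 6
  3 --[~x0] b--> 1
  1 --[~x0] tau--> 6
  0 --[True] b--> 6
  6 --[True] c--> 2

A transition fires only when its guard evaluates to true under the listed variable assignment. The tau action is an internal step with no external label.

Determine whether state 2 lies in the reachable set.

Answer: REACHABLE

Analysis:
10 transition(s) survive guard evaluation.
depth 0: {0}
depth 1: {6}  cumulative {0,6}
depth 2: {2}  cumulative {0,2,6}
Reach set: {0,2,6}
witness 2: b·c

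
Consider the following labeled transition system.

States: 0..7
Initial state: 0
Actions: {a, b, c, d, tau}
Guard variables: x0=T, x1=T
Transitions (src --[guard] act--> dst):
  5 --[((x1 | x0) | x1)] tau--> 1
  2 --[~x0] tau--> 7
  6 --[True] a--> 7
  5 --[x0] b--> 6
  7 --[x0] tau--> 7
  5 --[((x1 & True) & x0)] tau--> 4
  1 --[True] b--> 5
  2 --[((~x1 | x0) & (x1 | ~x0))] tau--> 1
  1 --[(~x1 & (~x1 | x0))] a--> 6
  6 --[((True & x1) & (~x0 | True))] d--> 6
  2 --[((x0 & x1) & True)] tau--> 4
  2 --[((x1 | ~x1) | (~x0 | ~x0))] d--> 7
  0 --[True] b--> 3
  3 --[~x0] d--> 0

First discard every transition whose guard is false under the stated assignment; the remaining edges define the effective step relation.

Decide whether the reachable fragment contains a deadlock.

Reachable = {0,3}
  0: b→3  [deg 1]
  3: ∅  [STUCK]
trace reaching 3: b

Answer: DEADLOCK at state 3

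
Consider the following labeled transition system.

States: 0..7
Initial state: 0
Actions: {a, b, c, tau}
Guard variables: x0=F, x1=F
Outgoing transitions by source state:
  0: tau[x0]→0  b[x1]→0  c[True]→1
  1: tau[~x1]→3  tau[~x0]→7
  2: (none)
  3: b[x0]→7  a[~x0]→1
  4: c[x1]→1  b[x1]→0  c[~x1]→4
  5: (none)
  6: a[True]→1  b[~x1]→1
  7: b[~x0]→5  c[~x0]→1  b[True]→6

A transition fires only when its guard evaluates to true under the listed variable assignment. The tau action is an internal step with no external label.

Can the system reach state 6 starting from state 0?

Answer: REACHABLE

Working:
After dropping false guards: 10 live edges.
Layer 0: {0}
Layer 1: {1}  now seen {0,1}
Layer 2: {3,7}  now seen {0,1,3,7}
Layer 3: {5,6}  now seen {0,1,3,5,6,7}
Reachable = {0,1,3,5,6,7}
witness 6: c·tau·b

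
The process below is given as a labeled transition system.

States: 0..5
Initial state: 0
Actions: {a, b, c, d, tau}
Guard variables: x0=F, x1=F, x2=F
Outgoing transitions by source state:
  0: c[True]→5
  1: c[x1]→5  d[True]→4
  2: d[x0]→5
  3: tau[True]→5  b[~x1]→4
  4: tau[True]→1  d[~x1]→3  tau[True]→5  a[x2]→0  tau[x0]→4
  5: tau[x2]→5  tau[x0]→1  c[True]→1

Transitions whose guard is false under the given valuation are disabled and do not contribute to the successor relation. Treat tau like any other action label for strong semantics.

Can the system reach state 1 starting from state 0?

After dropping false guards: 8 live edges.
Layer 0: {0}
Layer 1: {5}  total {0,5}
Layer 2: {1}  total {0,1,5}
Layer 3: {4}  total {0,1,4,5}
Layer 4: {3}  total {0,1,3,4,5}
R = {0,1,3,4,5}
trace reaching 1: c·c

Answer: REACHABLE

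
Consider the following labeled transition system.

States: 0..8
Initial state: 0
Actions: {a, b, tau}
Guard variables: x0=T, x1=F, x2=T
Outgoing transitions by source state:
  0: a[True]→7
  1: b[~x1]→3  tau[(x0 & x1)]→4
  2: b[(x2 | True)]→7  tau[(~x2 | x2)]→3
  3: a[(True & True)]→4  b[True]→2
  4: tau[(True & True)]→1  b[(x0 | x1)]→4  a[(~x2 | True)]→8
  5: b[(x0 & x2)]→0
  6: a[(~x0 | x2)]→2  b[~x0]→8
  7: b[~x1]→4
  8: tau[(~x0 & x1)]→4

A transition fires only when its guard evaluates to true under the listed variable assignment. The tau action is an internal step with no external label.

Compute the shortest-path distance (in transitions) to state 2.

Answer: 5

Trace:
Layered search for 2:
  Layer 0: {0}
  Layer 1: {7}
  Layer 2: {4}
  Layer 3: {1,8}
  Layer 4: {3}
  Layer 5: {2}
2 enters at depth 5; path a·b·tau·b·b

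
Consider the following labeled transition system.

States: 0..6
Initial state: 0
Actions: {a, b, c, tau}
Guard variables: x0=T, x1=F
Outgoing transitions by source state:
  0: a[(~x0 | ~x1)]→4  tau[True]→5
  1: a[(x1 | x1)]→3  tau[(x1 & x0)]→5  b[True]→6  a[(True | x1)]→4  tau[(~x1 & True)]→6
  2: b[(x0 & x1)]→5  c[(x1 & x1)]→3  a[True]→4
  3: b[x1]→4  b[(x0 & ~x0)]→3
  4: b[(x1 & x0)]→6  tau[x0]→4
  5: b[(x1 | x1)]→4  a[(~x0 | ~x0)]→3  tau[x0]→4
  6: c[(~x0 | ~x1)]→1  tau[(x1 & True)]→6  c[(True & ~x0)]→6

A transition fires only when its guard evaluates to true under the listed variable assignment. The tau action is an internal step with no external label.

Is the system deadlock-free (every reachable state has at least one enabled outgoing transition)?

Reachable = {0,4,5}
  0: a→4  tau→5  [2 out]
  4: tau→4  [1 out]
  5: tau→4  [1 out]

Answer: DEADLOCK-FREE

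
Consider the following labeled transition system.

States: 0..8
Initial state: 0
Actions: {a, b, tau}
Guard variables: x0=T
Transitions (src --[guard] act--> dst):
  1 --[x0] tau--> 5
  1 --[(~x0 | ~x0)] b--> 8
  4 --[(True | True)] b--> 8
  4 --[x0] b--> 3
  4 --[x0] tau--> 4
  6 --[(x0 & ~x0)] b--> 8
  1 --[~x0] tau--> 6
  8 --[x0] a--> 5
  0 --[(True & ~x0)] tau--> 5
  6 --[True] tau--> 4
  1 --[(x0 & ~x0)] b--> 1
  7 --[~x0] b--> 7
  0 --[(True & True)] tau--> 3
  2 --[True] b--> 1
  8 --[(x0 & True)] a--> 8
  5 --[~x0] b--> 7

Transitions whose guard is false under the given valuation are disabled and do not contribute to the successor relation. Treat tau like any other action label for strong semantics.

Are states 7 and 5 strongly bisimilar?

Bisimulation quotient by refinement:
  π0 = {{0,1,2,3,4,5,6,7,8}}
  π1 = {{0,1,6},{2},{3,5,7},{4},{8}}
  π2 = {{0,1},{2},{3,5,7},{4},{6},{8}}
6 equivalence class(es) (converged in 3)
class of 7: {3,5,7}; class of 5: {3,5,7}

Answer: BISIMILAR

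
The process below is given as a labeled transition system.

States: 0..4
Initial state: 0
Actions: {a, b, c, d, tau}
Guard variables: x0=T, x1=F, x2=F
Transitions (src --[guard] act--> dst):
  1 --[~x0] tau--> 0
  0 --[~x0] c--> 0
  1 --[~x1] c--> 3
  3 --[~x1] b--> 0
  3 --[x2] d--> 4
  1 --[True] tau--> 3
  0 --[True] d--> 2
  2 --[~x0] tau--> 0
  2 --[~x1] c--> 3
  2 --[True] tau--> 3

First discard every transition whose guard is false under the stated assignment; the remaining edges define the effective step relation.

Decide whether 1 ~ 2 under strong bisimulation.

Compute ~ classes (split until stable):
  π0 = {{0,1,2,3,4}}
  π1 = {{0},{1,2},{3},{4}}
Fixed point at round 2; 4 class(es).
class of 1: {1,2}; class of 2: {1,2}

Answer: BISIMILAR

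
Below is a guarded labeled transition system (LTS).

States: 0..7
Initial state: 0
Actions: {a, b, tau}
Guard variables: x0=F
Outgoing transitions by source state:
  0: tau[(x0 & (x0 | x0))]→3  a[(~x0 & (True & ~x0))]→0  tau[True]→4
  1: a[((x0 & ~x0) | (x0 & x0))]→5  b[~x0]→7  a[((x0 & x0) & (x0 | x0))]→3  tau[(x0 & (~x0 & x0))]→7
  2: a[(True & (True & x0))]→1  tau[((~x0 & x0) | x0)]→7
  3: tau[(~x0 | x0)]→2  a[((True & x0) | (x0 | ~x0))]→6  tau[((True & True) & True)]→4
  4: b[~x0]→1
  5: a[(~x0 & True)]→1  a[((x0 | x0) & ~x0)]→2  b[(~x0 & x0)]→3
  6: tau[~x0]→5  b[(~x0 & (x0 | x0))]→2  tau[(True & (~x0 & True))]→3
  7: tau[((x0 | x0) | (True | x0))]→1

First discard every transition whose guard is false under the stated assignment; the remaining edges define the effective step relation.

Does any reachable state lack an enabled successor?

Reach set: {0,1,4,7}
  0: a→0  tau→4  [2 exit(s)]
  1: b→7  [1 exit(s)]
  4: b→1  [1 exit(s)]
  7: tau→1  [1 exit(s)]

Answer: DEADLOCK-FREE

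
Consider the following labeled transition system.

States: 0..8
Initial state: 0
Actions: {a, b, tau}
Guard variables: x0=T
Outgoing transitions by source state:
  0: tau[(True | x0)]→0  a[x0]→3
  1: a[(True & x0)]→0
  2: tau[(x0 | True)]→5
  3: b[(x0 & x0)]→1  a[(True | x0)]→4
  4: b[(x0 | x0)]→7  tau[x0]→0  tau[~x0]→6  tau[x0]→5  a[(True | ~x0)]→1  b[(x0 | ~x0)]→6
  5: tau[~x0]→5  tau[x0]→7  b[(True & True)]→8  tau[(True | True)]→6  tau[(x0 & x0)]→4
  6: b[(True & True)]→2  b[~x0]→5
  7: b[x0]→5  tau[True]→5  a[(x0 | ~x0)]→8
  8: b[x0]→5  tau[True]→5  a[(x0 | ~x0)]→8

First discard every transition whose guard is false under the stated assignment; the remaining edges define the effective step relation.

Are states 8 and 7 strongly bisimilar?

Answer: BISIMILAR

Trace:
Compute ~ classes (split until stable):
  π0 = {{0,1,2,3,4,5,6,7,8}}
  π1 = {{0},{1},{2},{3},{4,7,8},{5},{6}}
  π2 = {{0},{1},{2},{3},{4},{5},{6},{7,8}}
stable after 3 split(s): 8 block(s)
class of 8: {7,8}; class of 7: {7,8}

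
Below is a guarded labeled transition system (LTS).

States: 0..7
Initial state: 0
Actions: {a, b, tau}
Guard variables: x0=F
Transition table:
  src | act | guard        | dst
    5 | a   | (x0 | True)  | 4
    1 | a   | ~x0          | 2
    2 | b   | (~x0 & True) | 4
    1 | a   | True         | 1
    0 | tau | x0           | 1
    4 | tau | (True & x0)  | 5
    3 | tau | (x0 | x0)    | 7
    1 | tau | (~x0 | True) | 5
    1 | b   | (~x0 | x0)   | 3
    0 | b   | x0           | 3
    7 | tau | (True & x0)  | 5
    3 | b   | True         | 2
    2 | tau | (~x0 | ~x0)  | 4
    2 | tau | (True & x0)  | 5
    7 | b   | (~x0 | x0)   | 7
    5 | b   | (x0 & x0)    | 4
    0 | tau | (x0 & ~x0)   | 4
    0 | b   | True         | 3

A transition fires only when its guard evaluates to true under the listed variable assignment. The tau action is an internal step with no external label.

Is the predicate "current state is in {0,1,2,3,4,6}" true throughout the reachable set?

Answer: INVARIANT HOLDS

Analysis:
Allowed set {0,1,2,3,4,6}
Reachable = {0,2,3,4}
  0: ok
  2: ok
  3: ok
  4: ok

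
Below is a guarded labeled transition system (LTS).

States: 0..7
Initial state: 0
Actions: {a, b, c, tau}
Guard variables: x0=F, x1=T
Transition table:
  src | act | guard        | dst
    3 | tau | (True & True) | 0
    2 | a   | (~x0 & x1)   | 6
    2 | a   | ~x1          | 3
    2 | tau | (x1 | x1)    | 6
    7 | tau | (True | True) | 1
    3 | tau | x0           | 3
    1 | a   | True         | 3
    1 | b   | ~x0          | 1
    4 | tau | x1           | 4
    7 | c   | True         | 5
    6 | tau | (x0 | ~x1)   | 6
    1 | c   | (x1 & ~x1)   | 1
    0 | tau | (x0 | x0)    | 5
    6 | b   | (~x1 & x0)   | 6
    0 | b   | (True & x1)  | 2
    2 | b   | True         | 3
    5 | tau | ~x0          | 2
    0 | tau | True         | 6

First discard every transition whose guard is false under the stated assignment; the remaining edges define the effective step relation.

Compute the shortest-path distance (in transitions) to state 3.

Answer: 2

Trace:
Breadth-first toward 3:
  L0 = {0}
  L1 = {2,6}
  L2 = {3}
3 enters at depth 2; path b·b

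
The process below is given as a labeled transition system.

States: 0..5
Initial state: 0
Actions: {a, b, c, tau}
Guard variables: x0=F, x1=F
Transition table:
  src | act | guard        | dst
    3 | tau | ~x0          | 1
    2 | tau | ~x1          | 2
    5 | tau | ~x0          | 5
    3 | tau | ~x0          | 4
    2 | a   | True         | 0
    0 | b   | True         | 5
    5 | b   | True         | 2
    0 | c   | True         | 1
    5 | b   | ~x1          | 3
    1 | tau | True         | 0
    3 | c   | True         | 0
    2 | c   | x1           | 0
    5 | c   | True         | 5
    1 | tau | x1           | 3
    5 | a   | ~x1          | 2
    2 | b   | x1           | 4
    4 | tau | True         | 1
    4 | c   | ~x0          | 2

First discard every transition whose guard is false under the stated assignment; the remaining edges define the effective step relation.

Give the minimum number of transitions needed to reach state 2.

Answer: 2

Trace:
Breadth-first toward 2:
  L0 = {0}
  L1 = {1,5}
  L2 = {2,3}
depth(2)=2, e.g. b·a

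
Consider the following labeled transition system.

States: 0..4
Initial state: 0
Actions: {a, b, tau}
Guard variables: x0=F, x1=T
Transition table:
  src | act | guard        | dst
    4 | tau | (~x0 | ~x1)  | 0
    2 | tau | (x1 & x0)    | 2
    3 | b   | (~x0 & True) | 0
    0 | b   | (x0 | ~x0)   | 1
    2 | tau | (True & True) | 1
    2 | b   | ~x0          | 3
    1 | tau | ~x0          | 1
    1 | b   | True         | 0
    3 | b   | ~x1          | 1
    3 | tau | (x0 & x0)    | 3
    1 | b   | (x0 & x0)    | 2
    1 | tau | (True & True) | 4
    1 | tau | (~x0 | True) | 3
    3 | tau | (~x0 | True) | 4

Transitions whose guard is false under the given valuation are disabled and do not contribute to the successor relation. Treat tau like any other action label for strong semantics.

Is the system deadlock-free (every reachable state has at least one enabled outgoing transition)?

Answer: DEADLOCK-FREE

Trace:
Reachable = {0,1,3,4}
  0: b→1  [1 out]
  1: b→0  tau→1  tau→3  tau→4  [4 out]
  3: b→0  tau→4  [2 out]
  4: tau→0  [1 out]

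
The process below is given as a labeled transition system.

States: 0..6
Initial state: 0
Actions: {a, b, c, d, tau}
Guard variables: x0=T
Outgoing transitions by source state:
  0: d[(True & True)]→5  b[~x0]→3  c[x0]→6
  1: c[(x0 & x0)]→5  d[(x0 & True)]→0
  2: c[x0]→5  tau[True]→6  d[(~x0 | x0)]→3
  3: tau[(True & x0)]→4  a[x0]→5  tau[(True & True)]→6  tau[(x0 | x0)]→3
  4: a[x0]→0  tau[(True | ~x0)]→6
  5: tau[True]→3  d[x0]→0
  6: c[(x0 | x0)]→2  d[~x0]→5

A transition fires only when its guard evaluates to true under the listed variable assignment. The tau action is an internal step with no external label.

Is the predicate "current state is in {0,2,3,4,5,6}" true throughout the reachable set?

Allowed set {0,2,3,4,5,6}
R = {0,2,3,4,5,6}
  0: ✓
  2: ✓
  3: ✓
  4: ✓
  5: ✓
  6: ✓

Answer: INVARIANT HOLDS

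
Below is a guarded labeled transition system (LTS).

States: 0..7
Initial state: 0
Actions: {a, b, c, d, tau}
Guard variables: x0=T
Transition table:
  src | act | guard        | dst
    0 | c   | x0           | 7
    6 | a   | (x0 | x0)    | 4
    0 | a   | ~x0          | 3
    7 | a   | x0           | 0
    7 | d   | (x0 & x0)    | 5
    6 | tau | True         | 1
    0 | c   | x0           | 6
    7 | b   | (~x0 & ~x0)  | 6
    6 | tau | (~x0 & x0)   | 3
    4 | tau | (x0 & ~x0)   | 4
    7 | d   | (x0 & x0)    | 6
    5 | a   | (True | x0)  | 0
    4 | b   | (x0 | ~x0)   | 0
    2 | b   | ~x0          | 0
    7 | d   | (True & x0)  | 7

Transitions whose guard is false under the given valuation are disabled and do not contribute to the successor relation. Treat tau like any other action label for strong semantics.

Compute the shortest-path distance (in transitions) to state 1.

Answer: 2

Working:
BFS to 1:
  L0 = {0}
  L1 = {6,7}
  L2 = {1,4,5}
1 enters at depth 2; path c·tau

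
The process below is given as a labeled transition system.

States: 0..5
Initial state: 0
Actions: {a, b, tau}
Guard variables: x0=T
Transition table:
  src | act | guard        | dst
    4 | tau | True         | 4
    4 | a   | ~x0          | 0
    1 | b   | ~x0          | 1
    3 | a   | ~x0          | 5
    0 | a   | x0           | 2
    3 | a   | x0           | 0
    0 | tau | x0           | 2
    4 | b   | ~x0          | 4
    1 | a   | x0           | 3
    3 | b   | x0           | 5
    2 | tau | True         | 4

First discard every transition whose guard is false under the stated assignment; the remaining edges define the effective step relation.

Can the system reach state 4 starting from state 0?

Answer: REACHABLE

Working:
After dropping false guards: 7 live edges.
L0 = {0}
L1 = {2}  cumulative {0,2}
L2 = {4}  cumulative {0,2,4}
Reach set: {0,2,4}
witness 4: a·tau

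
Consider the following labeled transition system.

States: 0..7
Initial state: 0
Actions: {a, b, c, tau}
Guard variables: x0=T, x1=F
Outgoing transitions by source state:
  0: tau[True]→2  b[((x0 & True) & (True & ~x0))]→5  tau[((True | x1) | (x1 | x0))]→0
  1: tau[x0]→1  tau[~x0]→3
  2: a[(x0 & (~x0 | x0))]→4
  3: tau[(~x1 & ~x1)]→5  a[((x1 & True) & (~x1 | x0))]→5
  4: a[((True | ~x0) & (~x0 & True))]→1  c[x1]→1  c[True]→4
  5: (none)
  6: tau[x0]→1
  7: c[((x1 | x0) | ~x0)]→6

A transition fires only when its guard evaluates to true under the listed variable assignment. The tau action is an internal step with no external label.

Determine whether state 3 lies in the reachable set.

Answer: UNREACHABLE

Trace:
8 transition(s) survive guard evaluation.
L0 = {0}
L1 = {2}  cumulative {0,2}
L2 = {4}  cumulative {0,2,4}
Reachable = {0,2,4}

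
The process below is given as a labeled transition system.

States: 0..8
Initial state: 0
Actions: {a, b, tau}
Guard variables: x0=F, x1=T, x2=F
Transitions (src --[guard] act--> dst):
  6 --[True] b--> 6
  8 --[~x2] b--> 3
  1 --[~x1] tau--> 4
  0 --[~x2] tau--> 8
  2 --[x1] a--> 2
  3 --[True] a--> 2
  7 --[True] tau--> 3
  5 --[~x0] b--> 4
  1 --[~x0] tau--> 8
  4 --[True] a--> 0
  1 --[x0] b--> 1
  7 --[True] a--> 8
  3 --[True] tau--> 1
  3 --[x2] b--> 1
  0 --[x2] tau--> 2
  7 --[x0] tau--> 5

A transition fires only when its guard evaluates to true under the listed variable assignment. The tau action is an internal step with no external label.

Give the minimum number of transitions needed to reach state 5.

Answer: UNREACHABLE

Analysis:
Breadth-first toward 5:
  Layer 0: {0}
  Layer 1: {8}
  Layer 2: {3}
  Layer 3: {1,2}
5 never appears.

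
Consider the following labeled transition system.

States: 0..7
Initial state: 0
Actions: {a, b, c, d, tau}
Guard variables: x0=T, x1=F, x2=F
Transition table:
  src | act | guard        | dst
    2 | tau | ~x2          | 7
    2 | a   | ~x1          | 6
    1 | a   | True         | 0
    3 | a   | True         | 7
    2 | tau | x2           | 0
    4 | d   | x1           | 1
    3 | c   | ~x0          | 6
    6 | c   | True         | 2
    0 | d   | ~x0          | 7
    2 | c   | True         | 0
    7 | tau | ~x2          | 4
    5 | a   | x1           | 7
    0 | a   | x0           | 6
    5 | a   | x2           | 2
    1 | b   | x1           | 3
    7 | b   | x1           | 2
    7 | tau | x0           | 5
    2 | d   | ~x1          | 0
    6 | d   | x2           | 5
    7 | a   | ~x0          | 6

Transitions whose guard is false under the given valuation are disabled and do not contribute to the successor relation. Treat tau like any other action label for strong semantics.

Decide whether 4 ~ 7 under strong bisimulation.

Answer: NOT BISIMILAR

Analysis:
Compute ~ classes (split until stable):
  round 0: {{0,1,2,3,4,5,6,7}}
  round 1: {{0,1,3},{2},{4,5},{6},{7}}
  round 2: {{0},{1},{2},{3},{4,5},{6},{7}}
7 equivalence class(es) (converged in 3)
class of 4: {4,5}; class of 7: {7}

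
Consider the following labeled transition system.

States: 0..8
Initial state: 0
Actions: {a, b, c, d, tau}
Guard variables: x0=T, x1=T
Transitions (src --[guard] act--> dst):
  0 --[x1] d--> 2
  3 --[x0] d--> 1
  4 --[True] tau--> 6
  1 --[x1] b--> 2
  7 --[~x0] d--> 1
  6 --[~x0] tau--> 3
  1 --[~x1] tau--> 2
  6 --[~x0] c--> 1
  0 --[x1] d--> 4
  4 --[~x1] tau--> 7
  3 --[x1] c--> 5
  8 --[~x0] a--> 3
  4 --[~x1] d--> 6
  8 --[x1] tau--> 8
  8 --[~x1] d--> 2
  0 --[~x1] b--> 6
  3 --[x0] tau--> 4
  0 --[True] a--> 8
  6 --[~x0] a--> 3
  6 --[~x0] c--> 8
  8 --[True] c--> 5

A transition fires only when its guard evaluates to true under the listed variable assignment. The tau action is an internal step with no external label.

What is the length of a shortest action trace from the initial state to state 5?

Layered search for 5:
  L0 = {0}
  L1 = {2,4,8}
  L2 = {5,6}
depth(5)=2, e.g. a·c

Answer: 2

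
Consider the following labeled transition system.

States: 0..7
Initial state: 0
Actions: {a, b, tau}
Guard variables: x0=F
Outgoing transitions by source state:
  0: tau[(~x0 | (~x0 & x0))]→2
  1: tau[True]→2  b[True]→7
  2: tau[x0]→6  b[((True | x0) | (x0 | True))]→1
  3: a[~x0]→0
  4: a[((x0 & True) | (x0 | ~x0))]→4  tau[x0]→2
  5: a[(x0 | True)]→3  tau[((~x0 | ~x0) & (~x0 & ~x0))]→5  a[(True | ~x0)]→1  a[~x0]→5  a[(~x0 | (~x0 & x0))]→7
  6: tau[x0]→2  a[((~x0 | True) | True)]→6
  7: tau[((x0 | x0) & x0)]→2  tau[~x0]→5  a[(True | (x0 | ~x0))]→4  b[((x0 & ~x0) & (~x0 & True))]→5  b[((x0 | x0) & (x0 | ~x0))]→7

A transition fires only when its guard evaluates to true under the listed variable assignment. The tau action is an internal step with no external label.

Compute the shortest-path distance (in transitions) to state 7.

BFS to 7:
  L0 = {0}
  L1 = {2}
  L2 = {1}
  L3 = {7}
depth(7)=3, e.g. tau·b·b

Answer: 3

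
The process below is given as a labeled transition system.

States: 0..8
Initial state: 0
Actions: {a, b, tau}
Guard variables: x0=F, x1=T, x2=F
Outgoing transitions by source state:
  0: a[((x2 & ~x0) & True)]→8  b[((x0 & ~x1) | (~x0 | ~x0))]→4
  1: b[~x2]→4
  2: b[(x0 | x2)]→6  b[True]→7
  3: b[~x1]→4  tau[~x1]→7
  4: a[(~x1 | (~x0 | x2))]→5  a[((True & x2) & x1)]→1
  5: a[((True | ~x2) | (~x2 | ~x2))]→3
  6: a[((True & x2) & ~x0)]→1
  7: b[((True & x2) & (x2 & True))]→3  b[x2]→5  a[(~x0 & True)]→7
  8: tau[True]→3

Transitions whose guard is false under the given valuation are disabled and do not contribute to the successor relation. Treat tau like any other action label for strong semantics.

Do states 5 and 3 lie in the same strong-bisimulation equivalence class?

Answer: NOT BISIMILAR

Working:
Refine partition for ~:
  round 0: {{0,1,2,3,4,5,6,7,8}}
  round 1: {{0,1,2},{3,6},{4,5,7},{8}}
  round 2: {{0,1,2},{3,6},{4,7},{5},{8}}
  round 3: {{0,1,2},{3,6},{4},{5},{7},{8}}
  round 4: {{0,1},{2},{3,6},{4},{5},{7},{8}}
Fixed point at round 5; 7 class(es).
class of 5: {5}; class of 3: {3,6}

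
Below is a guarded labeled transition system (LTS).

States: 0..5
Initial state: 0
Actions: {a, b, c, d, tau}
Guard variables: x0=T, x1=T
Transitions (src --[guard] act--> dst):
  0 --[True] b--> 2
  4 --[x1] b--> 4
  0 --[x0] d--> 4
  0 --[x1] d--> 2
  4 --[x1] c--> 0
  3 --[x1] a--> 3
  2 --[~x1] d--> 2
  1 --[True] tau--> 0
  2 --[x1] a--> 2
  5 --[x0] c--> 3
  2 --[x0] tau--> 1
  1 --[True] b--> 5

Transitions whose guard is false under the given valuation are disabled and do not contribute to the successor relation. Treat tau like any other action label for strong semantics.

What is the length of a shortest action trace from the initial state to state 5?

Answer: 3

Trace:
Layered search for 5:
  Layer 0: {0}
  Layer 1: {2,4}
  Layer 2: {1}
  Layer 3: {5}
first hit 5 at d=3 via b·tau·b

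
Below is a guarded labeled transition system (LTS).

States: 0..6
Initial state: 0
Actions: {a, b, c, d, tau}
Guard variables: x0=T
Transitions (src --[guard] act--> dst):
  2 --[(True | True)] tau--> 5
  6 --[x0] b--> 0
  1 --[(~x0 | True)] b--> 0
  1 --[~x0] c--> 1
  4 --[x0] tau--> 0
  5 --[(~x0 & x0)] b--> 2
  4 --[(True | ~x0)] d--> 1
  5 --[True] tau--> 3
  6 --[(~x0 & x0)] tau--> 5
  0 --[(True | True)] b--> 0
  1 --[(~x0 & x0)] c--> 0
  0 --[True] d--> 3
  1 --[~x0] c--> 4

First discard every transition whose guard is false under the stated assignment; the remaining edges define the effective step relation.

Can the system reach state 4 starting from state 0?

Answer: UNREACHABLE

Analysis:
8 transition(s) survive guard evaluation.
L0 = {0}
L1 = {3}  total {0,3}
Reach set: {0,3}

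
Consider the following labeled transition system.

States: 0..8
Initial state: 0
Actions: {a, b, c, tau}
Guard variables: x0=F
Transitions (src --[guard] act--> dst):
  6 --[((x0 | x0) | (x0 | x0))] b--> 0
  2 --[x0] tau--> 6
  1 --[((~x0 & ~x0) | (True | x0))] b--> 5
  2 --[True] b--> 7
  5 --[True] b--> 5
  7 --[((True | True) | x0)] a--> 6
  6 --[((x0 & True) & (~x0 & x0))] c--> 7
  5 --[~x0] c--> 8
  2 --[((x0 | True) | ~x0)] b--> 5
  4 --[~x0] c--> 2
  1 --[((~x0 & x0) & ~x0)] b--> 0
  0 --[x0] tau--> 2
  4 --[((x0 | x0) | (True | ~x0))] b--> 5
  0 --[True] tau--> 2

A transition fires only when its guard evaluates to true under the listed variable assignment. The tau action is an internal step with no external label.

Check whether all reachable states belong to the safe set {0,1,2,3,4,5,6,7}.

Answer: INVARIANT VIOLATED at state 8

Working:
Safe = {0,1,2,3,4,5,6,7}
Reachable = {0,2,5,6,7,8}
  0: ok
  2: ok
  5: ok
  6: ok
  7: ok
  8: ✗ unsafe
witness against invariant: tau·b·c → 8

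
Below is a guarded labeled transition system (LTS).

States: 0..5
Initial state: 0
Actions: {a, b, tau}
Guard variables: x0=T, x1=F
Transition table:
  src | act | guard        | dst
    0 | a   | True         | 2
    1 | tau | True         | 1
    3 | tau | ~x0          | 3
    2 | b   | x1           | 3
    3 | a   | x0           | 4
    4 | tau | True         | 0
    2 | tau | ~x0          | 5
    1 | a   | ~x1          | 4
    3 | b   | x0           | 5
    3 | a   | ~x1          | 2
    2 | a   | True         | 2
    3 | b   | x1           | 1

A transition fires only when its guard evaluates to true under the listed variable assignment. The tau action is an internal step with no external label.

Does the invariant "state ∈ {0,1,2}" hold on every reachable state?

Answer: INVARIANT HOLDS

Trace:
Safe = {0,1,2}
R = {0,2}
  0: safe
  2: safe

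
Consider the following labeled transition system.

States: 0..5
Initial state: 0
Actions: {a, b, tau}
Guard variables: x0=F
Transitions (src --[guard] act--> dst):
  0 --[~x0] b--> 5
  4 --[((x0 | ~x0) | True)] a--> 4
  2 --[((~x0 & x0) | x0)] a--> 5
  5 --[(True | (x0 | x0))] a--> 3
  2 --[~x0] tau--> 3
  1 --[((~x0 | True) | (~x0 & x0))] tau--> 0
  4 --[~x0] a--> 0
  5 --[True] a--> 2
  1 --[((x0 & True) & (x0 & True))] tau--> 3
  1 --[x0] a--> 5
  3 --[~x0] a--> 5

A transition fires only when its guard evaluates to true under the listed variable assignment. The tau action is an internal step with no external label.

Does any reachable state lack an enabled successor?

Reach set: {0,2,3,5}
  0: b→5  [1 exit(s)]
  2: tau→3  [1 exit(s)]
  3: a→5  [1 exit(s)]
  5: a→2  a→3  [2 exit(s)]

Answer: DEADLOCK-FREE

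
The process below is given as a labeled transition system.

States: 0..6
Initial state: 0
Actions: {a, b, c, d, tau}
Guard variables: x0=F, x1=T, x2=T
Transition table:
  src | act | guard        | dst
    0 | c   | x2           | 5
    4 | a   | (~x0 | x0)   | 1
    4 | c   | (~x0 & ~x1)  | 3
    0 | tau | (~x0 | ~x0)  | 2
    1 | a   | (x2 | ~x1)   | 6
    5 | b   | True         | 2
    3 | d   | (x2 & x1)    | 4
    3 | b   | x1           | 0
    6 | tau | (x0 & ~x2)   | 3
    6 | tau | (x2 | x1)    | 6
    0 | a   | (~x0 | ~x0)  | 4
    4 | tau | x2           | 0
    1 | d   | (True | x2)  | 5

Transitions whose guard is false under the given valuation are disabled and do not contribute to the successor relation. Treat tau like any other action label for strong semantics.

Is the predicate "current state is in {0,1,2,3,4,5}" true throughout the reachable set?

Answer: INVARIANT VIOLATED at state 6

Analysis:
Inv-set: {0,1,2,3,4,5}
Reachable = {0,1,2,4,5,6}
  0: safe
  1: safe
  2: safe
  4: safe
  5: safe
  6: outside
witness against invariant: a·a·a → 6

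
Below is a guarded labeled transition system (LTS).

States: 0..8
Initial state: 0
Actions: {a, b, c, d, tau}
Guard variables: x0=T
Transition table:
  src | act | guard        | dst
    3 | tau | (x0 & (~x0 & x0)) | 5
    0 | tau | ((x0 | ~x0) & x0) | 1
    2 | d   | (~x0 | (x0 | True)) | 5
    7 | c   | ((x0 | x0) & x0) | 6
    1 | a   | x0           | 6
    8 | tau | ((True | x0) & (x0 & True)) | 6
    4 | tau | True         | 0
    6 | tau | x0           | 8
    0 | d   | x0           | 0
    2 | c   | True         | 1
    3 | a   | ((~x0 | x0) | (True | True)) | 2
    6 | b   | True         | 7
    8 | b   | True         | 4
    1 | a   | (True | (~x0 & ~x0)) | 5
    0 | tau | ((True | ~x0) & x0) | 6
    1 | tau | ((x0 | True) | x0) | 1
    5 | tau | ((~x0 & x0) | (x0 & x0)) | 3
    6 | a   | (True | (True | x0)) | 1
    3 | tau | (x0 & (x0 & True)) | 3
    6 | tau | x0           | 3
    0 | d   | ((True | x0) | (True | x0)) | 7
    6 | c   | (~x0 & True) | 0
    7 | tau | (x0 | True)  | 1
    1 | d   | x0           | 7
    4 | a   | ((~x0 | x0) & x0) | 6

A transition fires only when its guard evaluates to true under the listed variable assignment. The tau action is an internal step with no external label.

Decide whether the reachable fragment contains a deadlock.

Answer: DEADLOCK-FREE

Trace:
Reachable = {0,1,2,3,4,5,6,7,8}
  0: d→0  d→7  tau→1  tau→6  [deg 4]
  1: a→5  a→6  d→7  tau→1  [deg 4]
  2: c→1  d→5  [deg 2]
  3: a→2  tau→3  [deg 2]
  4: a→6  tau→0  [deg 2]
  5: tau→3  [deg 1]
  6: a→1  b→7  tau→3  tau→8  [deg 4]
  7: c→6  tau→1  [deg 2]
  8: b→4  tau→6  [deg 2]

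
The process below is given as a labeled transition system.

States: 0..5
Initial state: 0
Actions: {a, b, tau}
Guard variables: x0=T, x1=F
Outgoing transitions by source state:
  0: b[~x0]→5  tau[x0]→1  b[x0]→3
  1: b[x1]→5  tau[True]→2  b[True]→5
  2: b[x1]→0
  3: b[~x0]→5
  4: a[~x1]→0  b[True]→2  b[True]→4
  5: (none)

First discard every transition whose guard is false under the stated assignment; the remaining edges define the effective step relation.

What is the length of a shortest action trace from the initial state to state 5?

Breadth-first toward 5:
  L0 = {0}
  L1 = {1,3}
  L2 = {2,5}
5 enters at depth 2; path tau·b

Answer: 2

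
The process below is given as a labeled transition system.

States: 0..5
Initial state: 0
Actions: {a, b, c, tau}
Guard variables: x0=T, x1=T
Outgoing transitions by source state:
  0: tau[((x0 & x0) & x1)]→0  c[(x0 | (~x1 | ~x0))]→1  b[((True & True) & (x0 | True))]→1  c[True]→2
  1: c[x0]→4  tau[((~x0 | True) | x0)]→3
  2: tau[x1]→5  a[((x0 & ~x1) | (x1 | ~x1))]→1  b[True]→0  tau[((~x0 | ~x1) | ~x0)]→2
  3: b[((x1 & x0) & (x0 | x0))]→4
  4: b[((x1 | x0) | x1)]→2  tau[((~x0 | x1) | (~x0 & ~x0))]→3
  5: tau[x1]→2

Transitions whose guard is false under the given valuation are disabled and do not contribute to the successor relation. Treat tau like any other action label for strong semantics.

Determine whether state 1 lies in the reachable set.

Guard filter leaves 13 enabled edge(s).
Layer 0: {0}
Layer 1: {1,2}  total {0,1,2}
Layer 2: {3,4,5}  total {0,1,2,3,4,5}
Reach set: {0,1,2,3,4,5}
witness 1: c

Answer: REACHABLE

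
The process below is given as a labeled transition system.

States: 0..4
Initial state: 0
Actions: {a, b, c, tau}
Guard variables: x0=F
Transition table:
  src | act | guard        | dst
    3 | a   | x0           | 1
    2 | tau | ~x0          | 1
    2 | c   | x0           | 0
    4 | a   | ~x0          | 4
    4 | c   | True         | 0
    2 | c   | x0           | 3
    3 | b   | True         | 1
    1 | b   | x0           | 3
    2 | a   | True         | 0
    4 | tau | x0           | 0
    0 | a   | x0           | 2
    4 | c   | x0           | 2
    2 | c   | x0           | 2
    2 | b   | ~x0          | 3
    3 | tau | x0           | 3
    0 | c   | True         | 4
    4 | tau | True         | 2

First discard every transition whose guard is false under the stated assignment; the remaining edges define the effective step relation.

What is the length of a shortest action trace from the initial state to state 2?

Answer: 2

Trace:
BFS to 2:
  depth 0: {0}
  depth 1: {4}
  depth 2: {2}
depth(2)=2, e.g. c·tau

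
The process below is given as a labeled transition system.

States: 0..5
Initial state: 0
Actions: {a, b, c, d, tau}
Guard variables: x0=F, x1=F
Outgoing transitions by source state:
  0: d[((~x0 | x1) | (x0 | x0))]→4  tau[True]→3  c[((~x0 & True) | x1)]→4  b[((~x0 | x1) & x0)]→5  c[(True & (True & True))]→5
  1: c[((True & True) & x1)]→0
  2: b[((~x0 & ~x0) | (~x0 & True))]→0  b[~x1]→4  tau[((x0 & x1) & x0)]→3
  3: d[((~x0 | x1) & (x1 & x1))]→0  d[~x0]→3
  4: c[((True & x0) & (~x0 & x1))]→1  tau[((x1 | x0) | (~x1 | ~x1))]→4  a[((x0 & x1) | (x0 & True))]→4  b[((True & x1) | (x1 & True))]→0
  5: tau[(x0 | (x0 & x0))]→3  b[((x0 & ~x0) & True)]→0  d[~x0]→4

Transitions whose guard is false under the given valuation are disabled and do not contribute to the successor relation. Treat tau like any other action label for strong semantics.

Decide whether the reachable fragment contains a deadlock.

Reach set: {0,3,4,5}
  0: c→4  c→5  d→4  tau→3  [deg 4]
  3: d→3  [deg 1]
  4: tau→4  [deg 1]
  5: d→4  [deg 1]

Answer: DEADLOCK-FREE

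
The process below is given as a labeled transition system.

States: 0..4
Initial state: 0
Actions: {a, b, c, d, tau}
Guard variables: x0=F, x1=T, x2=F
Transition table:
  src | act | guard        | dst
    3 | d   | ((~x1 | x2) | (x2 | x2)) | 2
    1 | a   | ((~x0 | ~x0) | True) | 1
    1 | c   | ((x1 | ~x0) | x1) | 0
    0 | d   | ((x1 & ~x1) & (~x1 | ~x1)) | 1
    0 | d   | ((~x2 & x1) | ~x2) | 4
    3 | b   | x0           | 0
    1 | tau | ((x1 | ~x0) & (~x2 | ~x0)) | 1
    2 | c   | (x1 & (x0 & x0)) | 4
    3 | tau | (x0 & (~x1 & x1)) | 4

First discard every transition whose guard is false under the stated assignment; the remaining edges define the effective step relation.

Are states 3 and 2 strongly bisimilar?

Compute ~ classes (split until stable):
  P[0] = {{0,1,2,3,4}}
  P[1] = {{0},{1},{2,3,4}}
Fixed point at round 2; 3 class(es).
3∈{2,3,4}, 2∈{2,3,4}

Answer: BISIMILAR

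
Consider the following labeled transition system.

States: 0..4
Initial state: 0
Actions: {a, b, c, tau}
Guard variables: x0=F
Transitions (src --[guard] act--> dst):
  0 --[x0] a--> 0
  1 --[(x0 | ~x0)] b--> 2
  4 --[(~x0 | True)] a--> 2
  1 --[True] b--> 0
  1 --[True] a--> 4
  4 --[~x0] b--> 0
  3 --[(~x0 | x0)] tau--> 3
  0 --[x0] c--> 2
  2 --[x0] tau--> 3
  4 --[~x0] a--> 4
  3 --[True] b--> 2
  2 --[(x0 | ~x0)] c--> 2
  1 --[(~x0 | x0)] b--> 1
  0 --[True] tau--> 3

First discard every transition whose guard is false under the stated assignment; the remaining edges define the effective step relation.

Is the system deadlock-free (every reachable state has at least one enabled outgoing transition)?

Answer: DEADLOCK-FREE

Working:
Reach set: {0,2,3}
  0: tau→3  [1 out]
  2: c→2  [1 out]
  3: b→2  tau→3  [2 out]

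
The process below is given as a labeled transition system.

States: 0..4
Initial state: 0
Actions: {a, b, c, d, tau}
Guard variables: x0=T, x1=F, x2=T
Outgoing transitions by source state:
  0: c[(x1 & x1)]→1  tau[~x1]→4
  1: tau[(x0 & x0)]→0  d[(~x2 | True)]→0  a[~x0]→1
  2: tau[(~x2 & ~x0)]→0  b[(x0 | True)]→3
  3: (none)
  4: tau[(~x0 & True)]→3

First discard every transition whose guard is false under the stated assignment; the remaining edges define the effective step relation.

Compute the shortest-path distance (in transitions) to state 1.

Layered search for 1:
  Layer 0: {0}
  Layer 1: {4}
1 never appears.

Answer: UNREACHABLE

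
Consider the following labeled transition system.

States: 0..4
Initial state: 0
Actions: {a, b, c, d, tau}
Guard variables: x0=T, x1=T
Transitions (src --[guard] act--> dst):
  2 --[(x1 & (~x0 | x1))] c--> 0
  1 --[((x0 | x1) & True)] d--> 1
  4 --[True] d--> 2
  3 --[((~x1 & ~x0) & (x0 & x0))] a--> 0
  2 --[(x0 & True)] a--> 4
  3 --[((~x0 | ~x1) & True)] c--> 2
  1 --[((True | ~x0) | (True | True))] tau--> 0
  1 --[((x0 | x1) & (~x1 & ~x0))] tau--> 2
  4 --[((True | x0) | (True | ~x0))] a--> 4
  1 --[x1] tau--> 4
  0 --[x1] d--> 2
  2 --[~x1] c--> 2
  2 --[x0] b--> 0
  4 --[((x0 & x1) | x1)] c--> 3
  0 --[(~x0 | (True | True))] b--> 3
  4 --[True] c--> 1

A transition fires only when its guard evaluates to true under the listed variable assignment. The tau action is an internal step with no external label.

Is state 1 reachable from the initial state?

Answer: REACHABLE

Analysis:
Guard filter leaves 12 enabled edge(s).
Layer 0: {0}
Layer 1: {2,3}  cumulative {0,2,3}
Layer 2: {4}  cumulative {0,2,3,4}
Layer 3: {1}  cumulative {0,1,2,3,4}
Reachable = {0,1,2,3,4}
Path to 1: d·a·c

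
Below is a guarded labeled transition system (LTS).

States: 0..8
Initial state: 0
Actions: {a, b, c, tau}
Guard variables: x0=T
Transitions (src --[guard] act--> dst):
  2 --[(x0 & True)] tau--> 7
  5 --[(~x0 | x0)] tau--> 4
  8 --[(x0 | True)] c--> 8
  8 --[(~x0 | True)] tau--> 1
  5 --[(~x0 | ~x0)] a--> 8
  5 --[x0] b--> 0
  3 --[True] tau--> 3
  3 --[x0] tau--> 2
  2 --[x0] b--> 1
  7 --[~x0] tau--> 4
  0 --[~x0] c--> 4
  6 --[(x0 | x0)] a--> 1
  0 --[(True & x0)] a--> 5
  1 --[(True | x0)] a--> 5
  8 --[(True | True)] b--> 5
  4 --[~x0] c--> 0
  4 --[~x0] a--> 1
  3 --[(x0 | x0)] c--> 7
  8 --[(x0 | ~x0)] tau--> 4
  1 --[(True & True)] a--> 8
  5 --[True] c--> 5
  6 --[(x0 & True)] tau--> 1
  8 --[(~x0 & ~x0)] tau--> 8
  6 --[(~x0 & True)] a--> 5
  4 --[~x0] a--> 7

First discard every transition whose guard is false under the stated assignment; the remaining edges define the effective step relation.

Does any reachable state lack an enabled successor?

Reach set: {0,4,5}
  0: a→5  [1 exit(s)]
  4: ∅  [deadlock]
  5: b→0  c→5  tau→4  [3 exit(s)]
witness 4: a·tau

Answer: DEADLOCK at state 4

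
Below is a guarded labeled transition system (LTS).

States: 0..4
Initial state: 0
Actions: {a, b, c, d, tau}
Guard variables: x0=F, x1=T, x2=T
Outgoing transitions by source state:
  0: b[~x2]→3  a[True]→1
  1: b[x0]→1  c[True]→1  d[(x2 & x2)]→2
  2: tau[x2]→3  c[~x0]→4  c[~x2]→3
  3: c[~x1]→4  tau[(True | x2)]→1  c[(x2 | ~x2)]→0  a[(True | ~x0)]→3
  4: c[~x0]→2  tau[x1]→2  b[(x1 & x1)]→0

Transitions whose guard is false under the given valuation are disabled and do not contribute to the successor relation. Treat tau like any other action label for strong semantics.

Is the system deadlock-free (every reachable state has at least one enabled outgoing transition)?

R = {0,1,2,3,4}
  0: a→1  [deg 1]
  1: c→1  d→2  [deg 2]
  2: c→4  tau→3  [deg 2]
  3: a→3  c→0  tau→1  [deg 3]
  4: b→0  c→2  tau→2  [deg 3]

Answer: DEADLOCK-FREE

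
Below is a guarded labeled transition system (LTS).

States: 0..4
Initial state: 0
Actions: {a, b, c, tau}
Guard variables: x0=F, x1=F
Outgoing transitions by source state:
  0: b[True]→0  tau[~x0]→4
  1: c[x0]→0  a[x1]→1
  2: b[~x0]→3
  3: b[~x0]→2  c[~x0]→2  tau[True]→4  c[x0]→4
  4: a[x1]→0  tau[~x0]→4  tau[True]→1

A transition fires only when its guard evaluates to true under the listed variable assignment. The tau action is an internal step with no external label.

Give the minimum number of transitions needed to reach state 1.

Layered search for 1:
  depth 0: {0}
  depth 1: {4}
  depth 2: {1}
1 enters at depth 2; path tau·tau

Answer: 2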